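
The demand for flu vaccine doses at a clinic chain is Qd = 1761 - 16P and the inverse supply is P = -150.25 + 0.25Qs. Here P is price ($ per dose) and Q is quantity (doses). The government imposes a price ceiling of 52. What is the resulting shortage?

Shortage = 120

Rewriting in direct form: Qs = 601 + 4P.
At P = 52: Qd = 929 and Qs = 809.
Shortage = Qd - Qs = 929 - 809 = 120.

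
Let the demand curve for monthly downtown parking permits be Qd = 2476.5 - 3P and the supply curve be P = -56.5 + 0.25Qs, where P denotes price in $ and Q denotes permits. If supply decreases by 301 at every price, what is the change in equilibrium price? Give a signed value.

ΔP = 43

Rewriting in direct form: Qs = 226 + 4P.
At equilibrium Qd = Qs, so 2476.5 - 3P = 226 + 4P; collecting terms, 2250.5 = 7P and P* = 321.5.
Substitute back: Q* = 2476.5 - 3(321.5) = 1512.
After the shift, supply is Qs = -75 + 4P.
The new intersection has 2551.5 = 7P, i.e. P = 364.5, Q = 1383.
ΔP = 364.5 - 321.5 = 43.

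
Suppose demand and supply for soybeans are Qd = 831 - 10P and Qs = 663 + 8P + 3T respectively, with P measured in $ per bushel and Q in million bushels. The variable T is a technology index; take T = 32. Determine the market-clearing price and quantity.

P* = 4, Q* = 791

With T = 32, supply is Qs = 759 + 8P.
The market clears where 831 - 10P = 759 + 8P. Rearranging, 18P = 72, hence P* = 4.
From the demand curve, Q* = 831 - 10(4) = 791.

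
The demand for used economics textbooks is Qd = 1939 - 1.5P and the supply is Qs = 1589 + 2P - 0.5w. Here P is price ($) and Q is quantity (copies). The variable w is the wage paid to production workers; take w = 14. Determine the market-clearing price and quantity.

P* = 102, Q* = 1786

With w = 14, supply is Qs = 1582 + 2P.
At equilibrium Qd = Qs, so 1939 - 1.5P = 1582 + 2P; collecting terms, 357 = 3.5P and P* = 102.
Plugging P* into demand: Q* = 1939 - 1.5(102) = 1786.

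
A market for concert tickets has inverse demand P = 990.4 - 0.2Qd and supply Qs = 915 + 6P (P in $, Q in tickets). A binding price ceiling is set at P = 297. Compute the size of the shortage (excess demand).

Shortage = 770

Solving each curve for Q: Qd = 4952 - 5P.
At P = 297: Qd = 3467 and Qs = 2697.
Shortage = Qd - Qs = 3467 - 2697 = 770.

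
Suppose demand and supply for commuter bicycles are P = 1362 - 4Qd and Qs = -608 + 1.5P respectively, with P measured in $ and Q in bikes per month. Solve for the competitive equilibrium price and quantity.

In direct form, Qd = 340.5 - 0.25P.
The market clears where 340.5 - 0.25P = -608 + 1.5P. Rearranging, 1.75P = 948.5, hence P* = 542.
From the demand curve, Q* = 340.5 - 0.25(542) = 205.

P* = 542, Q* = 205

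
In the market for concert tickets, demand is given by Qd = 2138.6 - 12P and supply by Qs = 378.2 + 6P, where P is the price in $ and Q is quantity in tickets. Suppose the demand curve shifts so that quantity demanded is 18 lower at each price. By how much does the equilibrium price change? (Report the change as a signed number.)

ΔP = -1

Equating demand and supply, 2138.6 - 12P = 378.2 + 6P gives 18P = 1760.4, so P* = 97.8.
From the demand curve, Q* = 2138.6 - 12(97.8) = 965.
After the shift, demand is Qd = 2120.6 - 12P.
Re-solving, 18P = 1742.4 gives P = 96.8 and Q = 959.
ΔP = 96.8 - 97.8 = -1.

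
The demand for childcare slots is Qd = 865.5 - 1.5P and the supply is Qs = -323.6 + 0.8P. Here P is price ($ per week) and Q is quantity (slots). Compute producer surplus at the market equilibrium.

Producer surplus = 5062.5

Set Qd = Qs: 865.5 - 1.5P = -323.6 + 0.8P, so 1189.1 = 2.3P and P* = 517.
Substitute back: Q* = 865.5 - 1.5(517) = 90.
Supply choke price (Qs = 0): P = 404.5. Producer surplus = ½ × (517 - 404.5) × 90 = 5062.5.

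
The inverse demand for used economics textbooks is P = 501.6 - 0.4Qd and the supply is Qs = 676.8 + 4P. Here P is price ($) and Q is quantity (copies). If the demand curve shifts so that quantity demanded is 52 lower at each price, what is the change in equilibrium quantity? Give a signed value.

ΔQ = -32

Inverting to quantity form: Qd = 1254 - 2.5P.
The market clears where 1254 - 2.5P = 676.8 + 4P. Rearranging, 6.5P = 577.2, hence P* = 88.8.
Substitute back: Q* = 1254 - 2.5(88.8) = 1032.
After the shift, demand is Qd = 1202 - 2.5P.
New equilibrium: 525.2 = 6.5P, so P = 80.8 and Q = 1000.
ΔQ = 1000 - 1032 = -32.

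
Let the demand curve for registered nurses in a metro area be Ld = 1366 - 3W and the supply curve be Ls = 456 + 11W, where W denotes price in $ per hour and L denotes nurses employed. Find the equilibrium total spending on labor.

Equating demand and supply, 1366 - 3W = 456 + 11W gives 14W = 910, so W* = 65.
From the demand curve, L* = 1366 - 3(65) = 1171.
Total spending on labor = W* × L* = 65 × 1171 = 76115.

Total spending on labor = 76115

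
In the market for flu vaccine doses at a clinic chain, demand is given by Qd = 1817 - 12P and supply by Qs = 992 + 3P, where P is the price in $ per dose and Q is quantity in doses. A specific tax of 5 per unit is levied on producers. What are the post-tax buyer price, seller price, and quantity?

P_b = 56, P_s = 51, Q = 1145

With a tax of 5 on producers, they supply based on the net price P_s = P_b - 5, so Qs = 977 + 3P_b.
Market clearing requires 1817 - 12P_b = 977 + 3P_b; hence 840 = 15P_b and P_b = 56.
So P_s = 51 and the quantity traded is Q = 1817 - 12(56) = 1145.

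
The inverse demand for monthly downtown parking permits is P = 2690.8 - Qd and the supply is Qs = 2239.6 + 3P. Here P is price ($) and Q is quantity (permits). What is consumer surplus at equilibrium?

Solving each curve for Q: Qd = 2690.8 - P.
Set Qd = Qs: 2690.8 - P = 2239.6 + 3P, so 451.2 = 4P and P* = 112.8.
Plugging P* into demand: Q* = 2690.8 - 112.8 = 2578.
Demand choke price (Qd = 0): P = 2690.8. Consumer surplus = ½ × (2690.8 - 112.8) × 2578 = 3323042.

Consumer surplus = 3323042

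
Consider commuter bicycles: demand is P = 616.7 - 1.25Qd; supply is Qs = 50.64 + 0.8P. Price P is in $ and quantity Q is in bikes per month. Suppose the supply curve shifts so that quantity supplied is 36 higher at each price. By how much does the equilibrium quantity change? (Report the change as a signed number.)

Inverting to quantity form: Qd = 493.36 - 0.8P.
The market clears where 493.36 - 0.8P = 50.64 + 0.8P. Rearranging, 1.6P = 442.72, hence P* = 276.7.
Then Q* = 493.36 - 0.8(276.7) = 272.
After the shift, supply is Qs = 86.64 + 0.8P.
The new intersection has 406.72 = 1.6P, i.e. P = 254.2, Q = 290.
ΔQ = 290 - 272 = 18.

ΔQ = 18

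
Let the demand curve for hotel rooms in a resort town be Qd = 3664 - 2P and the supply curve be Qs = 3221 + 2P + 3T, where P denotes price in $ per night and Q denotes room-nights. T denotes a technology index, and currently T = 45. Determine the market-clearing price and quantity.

With T = 45, supply is Qs = 3356 + 2P.
The market clears where 3664 - 2P = 3356 + 2P. Rearranging, 4P = 308, hence P* = 77.
Plugging P* into demand: Q* = 3664 - 2(77) = 3510.

P* = 77, Q* = 3510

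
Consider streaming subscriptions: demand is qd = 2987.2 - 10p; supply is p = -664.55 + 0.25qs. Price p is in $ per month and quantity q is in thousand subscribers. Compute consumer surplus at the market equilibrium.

Consumer surplus = 378730.242

Rewriting in direct form: qs = 2658.2 + 4p.
The market clears where 2987.2 - 10p = 2658.2 + 4p. Rearranging, 14p = 329, hence p* = 23.5.
From the demand curve, q* = 2987.2 - 10(23.5) = 2752.2.
Demand choke price (qd = 0): p = 2987.2/10 = 298.72. Consumer surplus = ½ × (298.72 - 23.5) × 2752.2 = 378730.242.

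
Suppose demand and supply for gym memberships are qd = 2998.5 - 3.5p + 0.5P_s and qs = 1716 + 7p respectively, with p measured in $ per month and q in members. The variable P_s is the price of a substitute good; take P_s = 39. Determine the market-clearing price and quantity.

p* = 124, q* = 2584

With P_s = 39, demand is qd = 3018 - 3.5p.
At equilibrium qd = qs, so 3018 - 3.5p = 1716 + 7p; collecting terms, 1302 = 10.5p and p* = 124.
From the demand curve, q* = 3018 - 3.5(124) = 2584.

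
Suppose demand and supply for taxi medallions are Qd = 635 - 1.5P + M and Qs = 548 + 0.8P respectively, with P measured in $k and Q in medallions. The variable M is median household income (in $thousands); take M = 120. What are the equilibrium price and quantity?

P* = 90, Q* = 620

With M = 120, demand is Qd = 755 - 1.5P.
Equating demand and supply, 755 - 1.5P = 548 + 0.8P gives 2.3P = 207, so P* = 90.
Then Q* = 755 - 1.5(90) = 620.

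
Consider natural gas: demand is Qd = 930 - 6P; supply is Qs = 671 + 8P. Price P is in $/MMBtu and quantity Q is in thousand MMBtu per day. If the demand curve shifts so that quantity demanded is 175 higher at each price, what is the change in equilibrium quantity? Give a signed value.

At equilibrium Qd = Qs, so 930 - 6P = 671 + 8P; collecting terms, 259 = 14P and P* = 18.5.
Plugging P* into demand: Q* = 930 - 6(18.5) = 819.
After the shift, demand is Qd = 1105 - 6P.
New equilibrium: 434 = 14P, so P = 31 and Q = 919.
ΔQ = 919 - 819 = 100.

ΔQ = 100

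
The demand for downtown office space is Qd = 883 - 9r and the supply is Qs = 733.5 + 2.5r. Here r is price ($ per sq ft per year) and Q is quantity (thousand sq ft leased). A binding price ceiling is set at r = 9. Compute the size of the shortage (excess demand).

Shortage = 46

Evaluating both curves at the ceiling price 9 gives Qd = 802, Qs = 756.
Shortage = Qd - Qs = 802 - 756 = 46.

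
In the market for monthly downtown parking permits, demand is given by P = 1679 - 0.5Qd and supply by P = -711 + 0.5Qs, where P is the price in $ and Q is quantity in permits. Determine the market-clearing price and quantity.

P* = 484, Q* = 2390

Rewriting in direct form: Qd = 3358 - 2P and Qs = 1422 + 2P.
Equating demand and supply, 3358 - 2P = 1422 + 2P gives 4P = 1936, so P* = 484.
Substitute back: Q* = 3358 - 2(484) = 2390.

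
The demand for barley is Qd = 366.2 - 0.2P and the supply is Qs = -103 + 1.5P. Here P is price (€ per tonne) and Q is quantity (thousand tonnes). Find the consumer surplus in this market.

Set Qd = Qs: 366.2 - 0.2P = -103 + 1.5P, so 469.2 = 1.7P and P* = 276.
Then Q* = 366.2 - 0.2(276) = 311.
Demand choke price (Qd = 0): P = 366.2/0.2 = 1831. Consumer surplus = ½ × (1831 - 276) × 311 = 241802.5.

Consumer surplus = 241802.5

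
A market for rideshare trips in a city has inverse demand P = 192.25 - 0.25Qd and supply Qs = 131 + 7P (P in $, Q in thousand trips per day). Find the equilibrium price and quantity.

P* = 58, Q* = 537

Inverting to quantity form: Qd = 769 - 4P.
The market clears where 769 - 4P = 131 + 7P. Rearranging, 11P = 638, hence P* = 58.
Plugging P* into demand: Q* = 769 - 4(58) = 537.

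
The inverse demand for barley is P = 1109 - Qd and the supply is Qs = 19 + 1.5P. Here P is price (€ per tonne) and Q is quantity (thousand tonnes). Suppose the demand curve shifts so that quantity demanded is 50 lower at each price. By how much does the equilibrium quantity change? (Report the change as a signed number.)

ΔQ = -30

Inverting to quantity form: Qd = 1109 - P.
Set Qd = Qs: 1109 - P = 19 + 1.5P, so 1090 = 2.5P and P* = 436.
Substitute back: Q* = 1109 - 436 = 673.
After the shift, demand is Qd = 1059 - P.
The new intersection has 1040 = 2.5P, i.e. P = 416, Q = 643.
ΔQ = 643 - 673 = -30.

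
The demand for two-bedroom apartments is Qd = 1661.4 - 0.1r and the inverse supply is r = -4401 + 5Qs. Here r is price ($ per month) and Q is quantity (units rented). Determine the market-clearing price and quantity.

Rewriting in direct form: Qs = 880.2 + 0.2r.
At equilibrium Qd = Qs, so 1661.4 - 0.1r = 880.2 + 0.2r; collecting terms, 781.2 = 0.3r and r* = 2604.
Plugging r* into demand: Q* = 1661.4 - 0.1(2604) = 1401.

r* = 2604, Q* = 1401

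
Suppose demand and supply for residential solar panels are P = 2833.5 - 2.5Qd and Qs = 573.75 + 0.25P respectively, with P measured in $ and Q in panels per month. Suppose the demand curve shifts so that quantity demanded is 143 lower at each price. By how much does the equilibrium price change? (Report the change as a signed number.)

In direct form, Qd = 1133.4 - 0.4P.
Set Qd = Qs: 1133.4 - 0.4P = 573.75 + 0.25P, so 559.65 = 0.65P and P* = 861.
Substitute back: Q* = 1133.4 - 0.4(861) = 789.
After the shift, demand is Qd = 990.4 - 0.4P.
The new intersection has 416.65 = 0.65P, i.e. P = 641, Q = 734.
ΔP = 641 - 861 = -220.

ΔP = -220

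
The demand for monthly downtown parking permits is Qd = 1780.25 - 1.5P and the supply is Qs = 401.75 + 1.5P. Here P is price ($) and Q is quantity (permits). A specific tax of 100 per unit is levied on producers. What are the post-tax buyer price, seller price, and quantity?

P_b = 509.5, P_s = 409.5, Q = 1016

With a tax of 100 on producers, they supply based on the net price P_s = P_b - 100, so Qs = 251.75 + 1.5P_b.
Market clearing requires 1780.25 - 1.5P_b = 251.75 + 1.5P_b; hence 1528.5 = 3P_b and P_b = 509.5.
Then P_s = 509.5 - 100 = 409.5 and Q = 1780.25 - 1.5(509.5) = 1016.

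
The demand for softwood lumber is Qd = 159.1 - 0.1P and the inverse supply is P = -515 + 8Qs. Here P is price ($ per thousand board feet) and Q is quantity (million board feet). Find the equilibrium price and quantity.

Solving each curve for Q: Qs = 64.375 + 0.125P.
The market clears where 159.1 - 0.1P = 64.375 + 0.125P. Rearranging, 0.225P = 94.725, hence P* = 421.
Then Q* = 159.1 - 0.1(421) = 117.

P* = 421, Q* = 117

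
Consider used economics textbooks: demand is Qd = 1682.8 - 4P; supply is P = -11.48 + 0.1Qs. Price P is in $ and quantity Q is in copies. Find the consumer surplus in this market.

Inverting to quantity form: Qs = 114.8 + 10P.
At equilibrium Qd = Qs, so 1682.8 - 4P = 114.8 + 10P; collecting terms, 1568 = 14P and P* = 112.
Plugging P* into demand: Q* = 1682.8 - 4(112) = 1234.8.
Demand choke price (Qd = 0): P = 1682.8/4 = 420.7. Consumer surplus = ½ × (420.7 - 112) × 1234.8 = 190591.38.

Consumer surplus = 190591.38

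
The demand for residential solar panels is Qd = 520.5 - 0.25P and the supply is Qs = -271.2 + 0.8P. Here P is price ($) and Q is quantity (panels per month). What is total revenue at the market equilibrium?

The market clears where 520.5 - 0.25P = -271.2 + 0.8P. Rearranging, 1.05P = 791.7, hence P* = 754.
Plugging P* into demand: Q* = 520.5 - 0.25(754) = 332.
Total revenue = P* × Q* = 754 × 332 = 250328.

Total revenue = 250328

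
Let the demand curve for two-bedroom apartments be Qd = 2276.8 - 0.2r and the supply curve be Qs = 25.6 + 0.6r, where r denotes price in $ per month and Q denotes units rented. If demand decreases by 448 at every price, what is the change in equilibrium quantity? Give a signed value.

ΔQ = -336

The market clears where 2276.8 - 0.2r = 25.6 + 0.6r. Rearranging, 0.8r = 2251.2, hence r* = 2814.
Plugging r* into demand: Q* = 2276.8 - 0.2(2814) = 1714.
After the shift, demand is Qd = 1828.8 - 0.2r.
Re-solving, 0.8r = 1803.2 gives r = 2254 and Q = 1378.
ΔQ = 1378 - 1714 = -336.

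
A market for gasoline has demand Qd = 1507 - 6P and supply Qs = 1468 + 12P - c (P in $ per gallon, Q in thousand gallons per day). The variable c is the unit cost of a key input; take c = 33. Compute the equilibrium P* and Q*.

P* = 4, Q* = 1483

With c = 33, supply is Qs = 1435 + 12P.
The market clears where 1507 - 6P = 1435 + 12P. Rearranging, 18P = 72, hence P* = 4.
From the demand curve, Q* = 1507 - 6(4) = 1483.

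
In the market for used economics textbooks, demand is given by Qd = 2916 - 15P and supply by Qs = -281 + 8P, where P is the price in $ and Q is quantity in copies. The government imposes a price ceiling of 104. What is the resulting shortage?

Shortage = 805

Evaluating both curves at the ceiling price 104 gives Qd = 1356, Qs = 551.
Shortage = Qd - Qs = 1356 - 551 = 805.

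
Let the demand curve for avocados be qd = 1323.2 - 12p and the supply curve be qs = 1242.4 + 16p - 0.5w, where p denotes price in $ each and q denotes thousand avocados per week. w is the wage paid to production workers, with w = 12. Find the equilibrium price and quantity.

With w = 12, supply is qs = 1236.4 + 16p.
Set qd = qs: 1323.2 - 12p = 1236.4 + 16p, so 86.8 = 28p and p* = 3.1.
Then q* = 1323.2 - 12(3.1) = 1286.

p* = 3.1, q* = 1286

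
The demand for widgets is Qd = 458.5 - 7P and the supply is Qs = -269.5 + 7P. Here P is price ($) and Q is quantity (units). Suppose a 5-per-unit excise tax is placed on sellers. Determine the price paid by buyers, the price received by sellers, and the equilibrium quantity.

Sellers keep P_s = P_b - 5 per unit, so supply in terms of the buyer price is Qs = -304.5 + 7P_b.
Market clearing requires 458.5 - 7P_b = -304.5 + 7P_b; hence 763 = 14P_b and P_b = 54.5.
Then P_s = 54.5 - 5 = 49.5 and Q = 458.5 - 7(54.5) = 77.

P_b = 54.5, P_s = 49.5, Q = 77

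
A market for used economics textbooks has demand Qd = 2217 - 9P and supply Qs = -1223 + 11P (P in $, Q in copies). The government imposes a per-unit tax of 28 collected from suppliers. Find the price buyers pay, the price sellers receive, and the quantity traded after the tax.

P_b = 187.4, P_s = 159.4, Q = 530.4

The tax drives a wedge P_b - P_s = 28. Substituting P_s = P_b - 28 into supply: Qs = -1531 + 11P_b.
Market clearing requires 2217 - 9P_b = -1531 + 11P_b; hence 3748 = 20P_b and P_b = 187.4.
Then P_s = 187.4 - 28 = 159.4 and Q = 2217 - 9(187.4) = 530.4.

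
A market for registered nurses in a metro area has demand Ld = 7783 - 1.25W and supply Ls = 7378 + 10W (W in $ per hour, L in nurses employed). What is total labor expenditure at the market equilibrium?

The market clears where 7783 - 1.25W = 7378 + 10W. Rearranging, 11.25W = 405, hence W* = 36.
Then L* = 7783 - 1.25(36) = 7738.
Total labor expenditure = W* × L* = 36 × 7738 = 278568.

Total labor expenditure = 278568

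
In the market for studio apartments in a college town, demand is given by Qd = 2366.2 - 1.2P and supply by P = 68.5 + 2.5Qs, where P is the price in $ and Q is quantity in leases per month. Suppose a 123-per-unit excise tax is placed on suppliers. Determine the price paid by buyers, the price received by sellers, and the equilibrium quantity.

P_b = 1526.75, P_s = 1403.75, Q = 534.1

Solving each curve for Q: Qs = -27.4 + 0.4P.
The tax drives a wedge P_b - P_s = 123. Substituting P_s = P_b - 123 into supply: Qs = -76.6 + 0.4P_b.
Set Qd = Qs: 2366.2 - 1.2P_b = -76.6 + 0.4P_b, so 2442.8 = 1.6P_b and P_b = 1526.75.
So P_s = 1403.75 and the quantity traded is Q = 2366.2 - 1.2(1526.75) = 534.1.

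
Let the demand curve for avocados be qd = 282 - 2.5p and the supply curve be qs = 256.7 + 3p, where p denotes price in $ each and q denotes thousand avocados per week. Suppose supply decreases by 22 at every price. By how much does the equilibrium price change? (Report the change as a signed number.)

Δp = 4

At equilibrium qd = qs, so 282 - 2.5p = 256.7 + 3p; collecting terms, 25.3 = 5.5p and p* = 4.6.
From the demand curve, q* = 282 - 2.5(4.6) = 270.5.
After the shift, supply is qs = 234.7 + 3p.
New equilibrium: 47.3 = 5.5p, so p = 8.6 and q = 260.5.
Δp = 8.6 - 4.6 = 4.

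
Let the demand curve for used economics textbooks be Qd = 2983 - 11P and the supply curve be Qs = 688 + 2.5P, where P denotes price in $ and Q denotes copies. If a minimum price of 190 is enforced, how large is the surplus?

Surplus = 270

Evaluating both curves at the floor price 190 gives Qd = 893, Qs = 1163.
Surplus = Qs - Qd = 1163 - 893 = 270.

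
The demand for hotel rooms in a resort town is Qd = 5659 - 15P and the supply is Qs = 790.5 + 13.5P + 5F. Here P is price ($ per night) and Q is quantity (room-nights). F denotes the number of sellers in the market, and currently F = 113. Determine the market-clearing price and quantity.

P* = 151, Q* = 3394

With F = 113, supply is Qs = 1355.5 + 13.5P.
Set Qd = Qs: 5659 - 15P = 1355.5 + 13.5P, so 4303.5 = 28.5P and P* = 151.
Substitute back: Q* = 5659 - 15(151) = 3394.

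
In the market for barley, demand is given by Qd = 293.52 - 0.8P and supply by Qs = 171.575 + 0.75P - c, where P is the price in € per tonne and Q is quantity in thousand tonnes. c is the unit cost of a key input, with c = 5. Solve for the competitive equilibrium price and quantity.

With c = 5, supply is Qs = 166.575 + 0.75P.
The market clears where 293.52 - 0.8P = 166.575 + 0.75P. Rearranging, 1.55P = 126.945, hence P* = 81.9.
Then Q* = 293.52 - 0.8(81.9) = 228.

P* = 81.9, Q* = 228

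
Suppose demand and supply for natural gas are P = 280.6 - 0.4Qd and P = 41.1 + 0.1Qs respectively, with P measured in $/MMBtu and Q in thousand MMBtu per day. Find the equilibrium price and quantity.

In direct form, Qd = 701.5 - 2.5P and Qs = -411 + 10P.
At equilibrium Qd = Qs, so 701.5 - 2.5P = -411 + 10P; collecting terms, 1112.5 = 12.5P and P* = 89.
Substitute back: Q* = 701.5 - 2.5(89) = 479.

P* = 89, Q* = 479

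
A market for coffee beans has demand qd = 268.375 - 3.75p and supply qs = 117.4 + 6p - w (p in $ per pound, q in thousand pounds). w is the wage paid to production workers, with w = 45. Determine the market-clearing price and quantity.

With w = 45, supply is qs = 72.4 + 6p.
At equilibrium qd = qs, so 268.375 - 3.75p = 72.4 + 6p; collecting terms, 195.975 = 9.75p and p* = 20.1.
Substitute back: q* = 268.375 - 3.75(20.1) = 193.

p* = 20.1, q* = 193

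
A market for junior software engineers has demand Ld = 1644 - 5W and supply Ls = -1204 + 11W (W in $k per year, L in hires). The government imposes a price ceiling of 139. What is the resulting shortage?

At W = 139: Ld = 949 and Ls = 325.
Shortage = Ld - Ls = 949 - 325 = 624.

Shortage = 624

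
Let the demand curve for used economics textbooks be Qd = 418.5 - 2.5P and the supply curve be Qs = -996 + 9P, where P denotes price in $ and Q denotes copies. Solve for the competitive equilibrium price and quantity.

At equilibrium Qd = Qs, so 418.5 - 2.5P = -996 + 9P; collecting terms, 1414.5 = 11.5P and P* = 123.
Substitute back: Q* = 418.5 - 2.5(123) = 111.

P* = 123, Q* = 111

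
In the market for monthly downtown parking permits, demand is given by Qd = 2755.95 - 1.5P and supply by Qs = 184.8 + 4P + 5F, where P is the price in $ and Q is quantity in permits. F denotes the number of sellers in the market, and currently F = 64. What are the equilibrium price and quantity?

With F = 64, supply is Qs = 504.8 + 4P.
Equating demand and supply, 2755.95 - 1.5P = 504.8 + 4P gives 5.5P = 2251.15, so P* = 409.3.
Plugging P* into demand: Q* = 2755.95 - 1.5(409.3) = 2142.

P* = 409.3, Q* = 2142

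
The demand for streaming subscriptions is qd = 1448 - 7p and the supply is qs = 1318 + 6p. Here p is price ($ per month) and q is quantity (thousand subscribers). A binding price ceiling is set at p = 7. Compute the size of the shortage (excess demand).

Shortage = 39

With p fixed at 7, quantity demanded is 1399 and quantity supplied is 1360.
Shortage = qd - qs = 1399 - 1360 = 39.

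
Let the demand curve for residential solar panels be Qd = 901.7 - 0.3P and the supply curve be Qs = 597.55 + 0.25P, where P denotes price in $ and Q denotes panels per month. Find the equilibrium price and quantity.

P* = 553, Q* = 735.8

At equilibrium Qd = Qs, so 901.7 - 0.3P = 597.55 + 0.25P; collecting terms, 304.15 = 0.55P and P* = 553.
Then Q* = 901.7 - 0.3(553) = 735.8.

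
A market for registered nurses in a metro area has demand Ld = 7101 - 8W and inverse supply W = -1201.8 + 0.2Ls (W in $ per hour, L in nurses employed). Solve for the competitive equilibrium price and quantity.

Inverting to quantity form: Ls = 6009 + 5W.
At equilibrium Ld = Ls, so 7101 - 8W = 6009 + 5W; collecting terms, 1092 = 13W and W* = 84.
Then L* = 7101 - 8(84) = 6429.

W* = 84, L* = 6429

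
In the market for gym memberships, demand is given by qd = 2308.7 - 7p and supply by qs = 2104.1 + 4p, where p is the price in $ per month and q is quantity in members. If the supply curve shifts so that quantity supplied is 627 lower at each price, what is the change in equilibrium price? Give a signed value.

Δp = 57

Set qd = qs: 2308.7 - 7p = 2104.1 + 4p, so 204.6 = 11p and p* = 18.6.
Plugging p* into demand: q* = 2308.7 - 7(18.6) = 2178.5.
After the shift, supply is qs = 1477.1 + 4p.
The new intersection has 831.6 = 11p, i.e. p = 75.6, q = 1779.5.
Δp = 75.6 - 18.6 = 57.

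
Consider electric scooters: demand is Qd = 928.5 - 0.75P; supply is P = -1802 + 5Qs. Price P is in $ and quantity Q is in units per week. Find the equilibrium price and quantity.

P* = 598, Q* = 480

In direct form, Qs = 360.4 + 0.2P.
The market clears where 928.5 - 0.75P = 360.4 + 0.2P. Rearranging, 0.95P = 568.1, hence P* = 598.
Then Q* = 928.5 - 0.75(598) = 480.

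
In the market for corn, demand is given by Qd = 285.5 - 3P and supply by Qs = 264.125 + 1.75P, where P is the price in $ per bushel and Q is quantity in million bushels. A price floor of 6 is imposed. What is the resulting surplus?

At P = 6: Qd = 267.5 and Qs = 274.625.
Surplus = Qs - Qd = 274.625 - 267.5 = 7.125.

Surplus = 7.125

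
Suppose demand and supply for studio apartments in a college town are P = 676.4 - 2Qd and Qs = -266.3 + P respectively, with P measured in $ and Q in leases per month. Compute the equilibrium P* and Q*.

Solving each curve for Q: Qd = 338.2 - 0.5P.
Equating demand and supply, 338.2 - 0.5P = -266.3 + P gives 1.5P = 604.5, so P* = 403.
Then Q* = 338.2 - 0.5(403) = 136.7.

P* = 403, Q* = 136.7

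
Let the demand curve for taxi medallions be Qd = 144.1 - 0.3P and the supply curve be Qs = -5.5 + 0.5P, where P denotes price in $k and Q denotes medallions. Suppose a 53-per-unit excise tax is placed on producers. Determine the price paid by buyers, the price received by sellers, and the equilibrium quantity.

P_b = 220.125, P_s = 167.125, Q = 78.0625

The tax drives a wedge P_b - P_s = 53. Substituting P_s = P_b - 53 into supply: Qs = -32 + 0.5P_b.
Market clearing requires 144.1 - 0.3P_b = -32 + 0.5P_b; hence 176.1 = 0.8P_b and P_b = 220.125.
Then P_s = 220.125 - 53 = 167.125 and Q = 144.1 - 0.3(220.125) = 78.0625.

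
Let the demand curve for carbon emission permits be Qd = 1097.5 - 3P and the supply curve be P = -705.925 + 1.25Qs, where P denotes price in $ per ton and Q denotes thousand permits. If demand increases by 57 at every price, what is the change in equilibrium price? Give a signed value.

ΔP = 15

Inverting to quantity form: Qs = 564.74 + 0.8P.
Set Qd = Qs: 1097.5 - 3P = 564.74 + 0.8P, so 532.76 = 3.8P and P* = 140.2.
Then Q* = 1097.5 - 3(140.2) = 676.9.
After the shift, demand is Qd = 1154.5 - 3P.
New equilibrium: 589.76 = 3.8P, so P = 155.2 and Q = 688.9.
ΔP = 155.2 - 140.2 = 15.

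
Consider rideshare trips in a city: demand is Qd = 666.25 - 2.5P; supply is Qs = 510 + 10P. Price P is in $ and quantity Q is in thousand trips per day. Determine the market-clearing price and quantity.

Equating demand and supply, 666.25 - 2.5P = 510 + 10P gives 12.5P = 156.25, so P* = 12.5.
Substitute back: Q* = 666.25 - 2.5(12.5) = 635.

P* = 12.5, Q* = 635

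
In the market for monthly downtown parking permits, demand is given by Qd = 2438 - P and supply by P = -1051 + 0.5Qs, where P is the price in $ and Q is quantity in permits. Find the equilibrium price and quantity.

Inverting to quantity form: Qs = 2102 + 2P.
Set Qd = Qs: 2438 - P = 2102 + 2P, so 336 = 3P and P* = 112.
Plugging P* into demand: Q* = 2438 - 112 = 2326.

P* = 112, Q* = 2326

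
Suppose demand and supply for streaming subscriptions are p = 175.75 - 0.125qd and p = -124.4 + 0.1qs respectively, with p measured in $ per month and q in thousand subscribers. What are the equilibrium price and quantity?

p* = 9, q* = 1334

Rewriting in direct form: qd = 1406 - 8p and qs = 1244 + 10p.
Set qd = qs: 1406 - 8p = 1244 + 10p, so 162 = 18p and p* = 9.
Plugging p* into demand: q* = 1406 - 8(9) = 1334.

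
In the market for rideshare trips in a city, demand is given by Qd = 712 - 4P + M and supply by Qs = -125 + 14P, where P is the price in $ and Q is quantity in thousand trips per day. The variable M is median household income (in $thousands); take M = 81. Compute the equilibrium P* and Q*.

P* = 51, Q* = 589

With M = 81, demand is Qd = 793 - 4P.
Equating demand and supply, 793 - 4P = -125 + 14P gives 18P = 918, so P* = 51.
From the demand curve, Q* = 793 - 4(51) = 589.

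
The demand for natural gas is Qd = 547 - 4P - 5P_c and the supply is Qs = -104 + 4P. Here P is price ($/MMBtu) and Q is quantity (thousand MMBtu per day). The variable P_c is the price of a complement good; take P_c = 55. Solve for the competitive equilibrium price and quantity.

With P_c = 55, demand is Qd = 272 - 4P.
The market clears where 272 - 4P = -104 + 4P. Rearranging, 8P = 376, hence P* = 47.
Plugging P* into demand: Q* = 272 - 4(47) = 84.

P* = 47, Q* = 84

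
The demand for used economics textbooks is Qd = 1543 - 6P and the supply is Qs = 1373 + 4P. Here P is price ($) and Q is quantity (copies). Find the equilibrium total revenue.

Total revenue = 24497

At equilibrium Qd = Qs, so 1543 - 6P = 1373 + 4P; collecting terms, 170 = 10P and P* = 17.
Plugging P* into demand: Q* = 1543 - 6(17) = 1441.
Total revenue = P* × Q* = 17 × 1441 = 24497.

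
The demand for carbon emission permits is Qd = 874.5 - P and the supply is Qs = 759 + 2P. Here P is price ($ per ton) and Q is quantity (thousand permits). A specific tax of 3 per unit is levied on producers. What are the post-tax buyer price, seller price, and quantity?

P_b = 40.5, P_s = 37.5, Q = 834

The tax drives a wedge P_b - P_s = 3. Substituting P_s = P_b - 3 into supply: Qs = 753 + 2P_b.
Market clearing requires 874.5 - P_b = 753 + 2P_b; hence 121.5 = 3P_b and P_b = 40.5.
So P_s = 37.5 and the quantity traded is Q = 874.5 - 40.5 = 834.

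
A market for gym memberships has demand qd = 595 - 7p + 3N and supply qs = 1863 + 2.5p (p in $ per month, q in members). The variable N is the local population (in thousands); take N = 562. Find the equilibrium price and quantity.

With N = 562, demand is qd = 2281 - 7p.
Set qd = qs: 2281 - 7p = 1863 + 2.5p, so 418 = 9.5p and p* = 44.
Plugging p* into demand: q* = 2281 - 7(44) = 1973.

p* = 44, q* = 1973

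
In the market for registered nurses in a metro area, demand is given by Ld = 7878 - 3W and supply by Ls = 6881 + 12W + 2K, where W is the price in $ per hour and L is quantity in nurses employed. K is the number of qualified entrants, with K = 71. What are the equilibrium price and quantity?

With K = 71, supply is Ls = 7023 + 12W.
At equilibrium Ld = Ls, so 7878 - 3W = 7023 + 12W; collecting terms, 855 = 15W and W* = 57.
Then L* = 7878 - 3(57) = 7707.

W* = 57, L* = 7707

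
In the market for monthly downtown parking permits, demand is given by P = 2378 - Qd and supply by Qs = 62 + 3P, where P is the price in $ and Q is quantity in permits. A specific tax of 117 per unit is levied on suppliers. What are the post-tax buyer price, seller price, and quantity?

Inverting to quantity form: Qd = 2378 - P.
The tax drives a wedge P_b - P_s = 117. Substituting P_s = P_b - 117 into supply: Qs = -289 + 3P_b.
Market clearing requires 2378 - P_b = -289 + 3P_b; hence 2667 = 4P_b and P_b = 666.75.
Then P_s = 666.75 - 117 = 549.75 and Q = 2378 - 666.75 = 1711.25.

P_b = 666.75, P_s = 549.75, Q = 1711.25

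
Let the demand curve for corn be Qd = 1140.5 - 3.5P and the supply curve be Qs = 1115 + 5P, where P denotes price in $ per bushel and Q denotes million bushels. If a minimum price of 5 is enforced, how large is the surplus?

Evaluating both curves at the floor price 5 gives Qd = 1123, Qs = 1140.
Surplus = Qs - Qd = 1140 - 1123 = 17.

Surplus = 17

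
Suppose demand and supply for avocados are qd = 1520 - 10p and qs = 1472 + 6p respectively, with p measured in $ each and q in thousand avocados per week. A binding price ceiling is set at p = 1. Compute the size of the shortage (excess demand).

Shortage = 32

At p = 1: qd = 1510 and qs = 1478.
Shortage = qd - qs = 1510 - 1478 = 32.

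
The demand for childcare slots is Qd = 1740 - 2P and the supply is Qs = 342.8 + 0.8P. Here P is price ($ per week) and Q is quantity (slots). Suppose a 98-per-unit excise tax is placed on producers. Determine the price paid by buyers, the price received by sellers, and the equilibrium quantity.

P_b = 527, P_s = 429, Q = 686

The tax drives a wedge P_b - P_s = 98. Substituting P_s = P_b - 98 into supply: Qs = 264.4 + 0.8P_b.
Market clearing requires 1740 - 2P_b = 264.4 + 0.8P_b; hence 1475.6 = 2.8P_b and P_b = 527.
Then P_s = 527 - 98 = 429 and Q = 1740 - 2(527) = 686.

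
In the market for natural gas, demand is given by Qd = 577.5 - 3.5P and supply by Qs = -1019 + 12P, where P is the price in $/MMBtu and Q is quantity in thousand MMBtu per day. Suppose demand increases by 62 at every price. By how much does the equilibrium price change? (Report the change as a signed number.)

The market clears where 577.5 - 3.5P = -1019 + 12P. Rearranging, 15.5P = 1596.5, hence P* = 103.
Substitute back: Q* = 577.5 - 3.5(103) = 217.
After the shift, demand is Qd = 639.5 - 3.5P.
The new intersection has 1658.5 = 15.5P, i.e. P = 107, Q = 265.
ΔP = 107 - 103 = 4.

ΔP = 4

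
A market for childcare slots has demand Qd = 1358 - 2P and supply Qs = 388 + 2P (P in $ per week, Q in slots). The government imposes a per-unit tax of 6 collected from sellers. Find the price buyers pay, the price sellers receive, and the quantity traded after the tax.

P_b = 245.5, P_s = 239.5, Q = 867

Sellers keep P_s = P_b - 6 per unit, so supply in terms of the buyer price is Qs = 376 + 2P_b.
Market clearing requires 1358 - 2P_b = 376 + 2P_b; hence 982 = 4P_b and P_b = 245.5.
Then P_s = 245.5 - 6 = 239.5 and Q = 1358 - 2(245.5) = 867.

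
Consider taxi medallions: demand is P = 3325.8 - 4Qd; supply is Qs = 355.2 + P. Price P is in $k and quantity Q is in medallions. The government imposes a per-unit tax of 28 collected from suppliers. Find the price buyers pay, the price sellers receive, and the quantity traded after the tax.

In direct form, Qd = 831.45 - 0.25P.
With a tax of 28 on suppliers, they supply based on the net price P_s = P_b - 28, so Qs = 327.2 + P_b.
Set Qd = Qs: 831.45 - 0.25P_b = 327.2 + P_b, so 504.25 = 1.25P_b and P_b = 403.4.
Then P_s = 403.4 - 28 = 375.4 and Q = 831.45 - 0.25(403.4) = 730.6.

P_b = 403.4, P_s = 375.4, Q = 730.6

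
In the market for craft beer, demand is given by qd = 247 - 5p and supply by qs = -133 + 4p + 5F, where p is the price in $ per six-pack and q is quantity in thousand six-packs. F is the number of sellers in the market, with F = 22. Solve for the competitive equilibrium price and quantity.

p* = 30, q* = 97

With F = 22, supply is qs = -23 + 4p.
At equilibrium qd = qs, so 247 - 5p = -23 + 4p; collecting terms, 270 = 9p and p* = 30.
Then q* = 247 - 5(30) = 97.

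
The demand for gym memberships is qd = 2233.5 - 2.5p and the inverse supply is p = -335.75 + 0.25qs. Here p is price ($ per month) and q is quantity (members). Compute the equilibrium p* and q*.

p* = 137, q* = 1891

Inverting to quantity form: qs = 1343 + 4p.
At equilibrium qd = qs, so 2233.5 - 2.5p = 1343 + 4p; collecting terms, 890.5 = 6.5p and p* = 137.
From the demand curve, q* = 2233.5 - 2.5(137) = 1891.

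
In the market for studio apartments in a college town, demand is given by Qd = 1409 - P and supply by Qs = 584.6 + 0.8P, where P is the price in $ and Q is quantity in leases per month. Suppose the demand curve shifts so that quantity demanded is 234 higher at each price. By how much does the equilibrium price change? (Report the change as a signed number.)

ΔP = 130

The market clears where 1409 - P = 584.6 + 0.8P. Rearranging, 1.8P = 824.4, hence P* = 458.
Plugging P* into demand: Q* = 1409 - 458 = 951.
After the shift, demand is Qd = 1643 - P.
The new intersection has 1058.4 = 1.8P, i.e. P = 588, Q = 1055.
ΔP = 588 - 458 = 130.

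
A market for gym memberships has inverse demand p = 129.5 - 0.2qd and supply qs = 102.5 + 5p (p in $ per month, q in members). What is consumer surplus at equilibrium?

Consumer surplus = 14062.5

Solving each curve for q: qd = 647.5 - 5p.
Equating demand and supply, 647.5 - 5p = 102.5 + 5p gives 10p = 545, so p* = 54.5.
Then q* = 647.5 - 5(54.5) = 375.
Demand choke price (qd = 0): p = 647.5/5 = 129.5. Consumer surplus = ½ × (129.5 - 54.5) × 375 = 14062.5.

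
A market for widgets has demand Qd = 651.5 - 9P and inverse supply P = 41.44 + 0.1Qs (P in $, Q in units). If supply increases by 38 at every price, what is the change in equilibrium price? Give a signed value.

Inverting to quantity form: Qs = -414.4 + 10P.
Set Qd = Qs: 651.5 - 9P = -414.4 + 10P, so 1065.9 = 19P and P* = 56.1.
From the demand curve, Q* = 651.5 - 9(56.1) = 146.6.
After the shift, supply is Qs = -376.4 + 10P.
Re-solving, 19P = 1027.9 gives P = 54.1 and Q = 164.6.
ΔP = 54.1 - 56.1 = -2.

ΔP = -2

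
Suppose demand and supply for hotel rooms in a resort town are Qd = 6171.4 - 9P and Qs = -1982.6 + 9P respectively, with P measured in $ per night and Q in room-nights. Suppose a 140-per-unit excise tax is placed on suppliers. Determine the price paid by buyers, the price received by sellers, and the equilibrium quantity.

P_b = 523, P_s = 383, Q = 1464.4

The tax drives a wedge P_b - P_s = 140. Substituting P_s = P_b - 140 into supply: Qs = -3242.6 + 9P_b.
Market clearing requires 6171.4 - 9P_b = -3242.6 + 9P_b; hence 9414 = 18P_b and P_b = 523.
Then P_s = 523 - 140 = 383 and Q = 6171.4 - 9(523) = 1464.4.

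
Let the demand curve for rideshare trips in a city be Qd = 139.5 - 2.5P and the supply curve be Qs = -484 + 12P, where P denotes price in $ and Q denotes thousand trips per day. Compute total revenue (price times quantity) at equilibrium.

At equilibrium Qd = Qs, so 139.5 - 2.5P = -484 + 12P; collecting terms, 623.5 = 14.5P and P* = 43.
Substitute back: Q* = 139.5 - 2.5(43) = 32.
Total revenue = P* × Q* = 43 × 32 = 1376.

Total revenue = 1376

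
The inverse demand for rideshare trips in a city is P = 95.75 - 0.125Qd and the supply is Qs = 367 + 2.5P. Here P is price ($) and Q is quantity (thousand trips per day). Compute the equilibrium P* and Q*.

Solving each curve for Q: Qd = 766 - 8P.
At equilibrium Qd = Qs, so 766 - 8P = 367 + 2.5P; collecting terms, 399 = 10.5P and P* = 38.
Then Q* = 766 - 8(38) = 462.

P* = 38, Q* = 462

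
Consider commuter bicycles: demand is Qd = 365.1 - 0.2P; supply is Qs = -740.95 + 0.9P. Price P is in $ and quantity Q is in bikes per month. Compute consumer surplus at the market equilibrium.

Consumer surplus = 67240

The market clears where 365.1 - 0.2P = -740.95 + 0.9P. Rearranging, 1.1P = 1106.05, hence P* = 1005.5.
Then Q* = 365.1 - 0.2(1005.5) = 164.
Demand choke price (Qd = 0): P = 365.1/0.2 = 1825.5. Consumer surplus = ½ × (1825.5 - 1005.5) × 164 = 67240.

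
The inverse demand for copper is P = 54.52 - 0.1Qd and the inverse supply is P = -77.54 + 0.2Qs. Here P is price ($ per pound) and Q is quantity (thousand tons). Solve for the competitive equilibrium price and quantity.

P* = 10.5, Q* = 440.2

Inverting to quantity form: Qd = 545.2 - 10P and Qs = 387.7 + 5P.
Equating demand and supply, 545.2 - 10P = 387.7 + 5P gives 15P = 157.5, so P* = 10.5.
Then Q* = 545.2 - 10(10.5) = 440.2.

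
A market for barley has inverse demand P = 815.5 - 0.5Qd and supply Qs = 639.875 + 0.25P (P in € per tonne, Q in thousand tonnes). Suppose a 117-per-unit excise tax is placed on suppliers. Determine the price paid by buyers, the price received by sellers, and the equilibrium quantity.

P_b = 453.5, P_s = 336.5, Q = 724

Inverting to quantity form: Qd = 1631 - 2P.
The tax drives a wedge P_b - P_s = 117. Substituting P_s = P_b - 117 into supply: Qs = 610.625 + 0.25P_b.
Set Qd = Qs: 1631 - 2P_b = 610.625 + 0.25P_b, so 1020.375 = 2.25P_b and P_b = 453.5.
Then P_s = 453.5 - 117 = 336.5 and Q = 1631 - 2(453.5) = 724.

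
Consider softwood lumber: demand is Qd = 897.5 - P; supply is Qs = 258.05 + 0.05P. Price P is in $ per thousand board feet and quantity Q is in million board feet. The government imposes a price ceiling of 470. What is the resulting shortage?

Shortage = 145.95

With P fixed at 470, quantity demanded is 427.5 and quantity supplied is 281.55.
Shortage = Qd - Qs = 427.5 - 281.55 = 145.95.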